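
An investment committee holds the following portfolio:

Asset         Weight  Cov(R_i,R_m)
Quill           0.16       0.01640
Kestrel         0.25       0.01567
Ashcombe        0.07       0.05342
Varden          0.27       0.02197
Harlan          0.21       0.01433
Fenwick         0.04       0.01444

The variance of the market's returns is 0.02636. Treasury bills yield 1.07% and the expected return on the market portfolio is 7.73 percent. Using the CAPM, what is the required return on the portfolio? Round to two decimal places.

β_Quill = 0.01640 / 0.02636 = 0.6222
β_Kestrel = 0.01567 / 0.02636 = 0.5945
β_Ashcombe = 0.05342 / 0.02636 = 2.0266
β_Varden = 0.02197 / 0.02636 = 0.8335
β_Harlan = 0.01433 / 0.02636 = 0.5436
β_Fenwick = 0.01444 / 0.02636 = 0.5478
β_P = Σ w_i β_i = 0.16×0.6222 + 0.25×0.5945 + 0.07×2.0266 + 0.27×0.8335 + 0.21×0.5436 + 0.04×0.5478 = 0.7512
MRP = 7.73% − 1.07% = 6.66%
E(R_P) = R_f + β_P × MRP = 1.07% + 0.7512 × 6.66% = 6.07%

6.07%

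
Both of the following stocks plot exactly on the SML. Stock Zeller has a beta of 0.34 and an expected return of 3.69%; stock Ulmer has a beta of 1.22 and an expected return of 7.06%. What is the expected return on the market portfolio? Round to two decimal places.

6.22%

Both satisfy E(R) = R_f + β·MRP, so the slope of the SML is
MRP = (7.06% − 3.69%) / (1.22 − 0.34) = 3.37% / 0.88 = 3.8295%
R_f = E(R_Zeller) − β_Zeller·MRP = 3.69% − 0.34 × 3.8295% = 2.3880%
E(R_m) = R_f + MRP = 2.3880% + 3.8295% = 6.22%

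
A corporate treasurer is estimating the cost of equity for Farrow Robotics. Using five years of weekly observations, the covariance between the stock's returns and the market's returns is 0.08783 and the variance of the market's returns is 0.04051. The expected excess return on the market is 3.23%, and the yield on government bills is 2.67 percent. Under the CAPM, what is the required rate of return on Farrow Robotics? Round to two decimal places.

β = Cov(R_i, R_m) / Var(R_m) = 0.08783 / 0.04051 = 2.1681
E(R) = R_f + β × MRP = 2.67% + 2.1681 × 3.23% = 9.67%

9.67%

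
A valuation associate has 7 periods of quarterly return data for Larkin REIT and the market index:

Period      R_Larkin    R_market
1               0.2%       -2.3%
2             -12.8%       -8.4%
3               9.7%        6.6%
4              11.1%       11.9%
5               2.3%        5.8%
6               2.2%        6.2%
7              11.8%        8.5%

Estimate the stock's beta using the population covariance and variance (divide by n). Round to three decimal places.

Mean R_i = (0.2 − 12.8 + 9.7 + 11.1 + 2.3 + 2.2 + 11.8) / 7 = 3.5000%
Mean R_m = (-2.3 − 8.4 + 6.6 + 11.9 + 5.8 + 6.2 + 8.5) / 7 = 4.0429%
Σ(R_i − R̄_i)(R_m − R̄_m) = 331.4000  ⇒  Cov = 331.4000 / 7 = 47.3429
Σ(R_m − R̄_m)² = 290.9371  ⇒  Var(R_m) = 290.9371 / 7 = 41.5624
β = Cov / Var(R_m) = 47.3429 / 41.5624 = 1.1391

1.139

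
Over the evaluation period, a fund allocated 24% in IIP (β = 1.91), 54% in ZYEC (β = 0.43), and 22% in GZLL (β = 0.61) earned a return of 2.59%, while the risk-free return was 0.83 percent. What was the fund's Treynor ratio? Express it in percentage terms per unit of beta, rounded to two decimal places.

2.13%

β_P = 0.24×1.91 + 0.54×0.43 + 0.22×0.61 = 0.8248
Treynor = (R_P − R_f) / β_P = (2.59% − 0.83%) / 0.8248 = 1.76% / 0.8248 = 2.13%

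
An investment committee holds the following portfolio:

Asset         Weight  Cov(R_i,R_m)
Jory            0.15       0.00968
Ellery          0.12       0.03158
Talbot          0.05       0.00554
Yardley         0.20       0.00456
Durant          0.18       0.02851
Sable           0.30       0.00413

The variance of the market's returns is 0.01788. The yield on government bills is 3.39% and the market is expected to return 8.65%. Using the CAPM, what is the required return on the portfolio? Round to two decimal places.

7.16%

β_Jory = 0.00968 / 0.01788 = 0.5414
β_Ellery = 0.03158 / 0.01788 = 1.7662
β_Talbot = 0.00554 / 0.01788 = 0.3098
β_Yardley = 0.00456 / 0.01788 = 0.2550
β_Durant = 0.02851 / 0.01788 = 1.5945
β_Sable = 0.00413 / 0.01788 = 0.2310
β_P = Σ w_i β_i = 0.15×0.5414 + 0.12×1.7662 + 0.05×0.3098 + 0.20×0.2550 + 0.18×1.5945 + 0.30×0.2310 = 0.7160
MRP = 8.65% − 3.39% = 5.26%
E(R_P) = R_f + β_P × MRP = 3.39% + 0.7160 × 5.26% = 7.16%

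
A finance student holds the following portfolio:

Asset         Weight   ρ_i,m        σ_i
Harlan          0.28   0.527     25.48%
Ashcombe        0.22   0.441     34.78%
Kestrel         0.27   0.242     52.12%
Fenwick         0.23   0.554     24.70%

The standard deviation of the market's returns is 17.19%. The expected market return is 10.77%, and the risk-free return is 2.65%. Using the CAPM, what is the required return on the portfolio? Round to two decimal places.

9.12%

β_Harlan = 0.527 × 25.48% / 17.19% = 0.7811
β_Ashcombe = 0.441 × 34.78% / 17.19% = 0.8923
β_Kestrel = 0.242 × 52.12% / 17.19% = 0.7337
β_Fenwick = 0.554 × 24.70% / 17.19% = 0.7960
β_P = Σ w_i β_i = 0.28×0.7811 + 0.22×0.8923 + 0.27×0.7337 + 0.23×0.7960 = 0.7962
MRP = 10.77% − 2.65% = 8.12%
E(R_P) = R_f + β_P × MRP = 2.65% + 0.7962 × 8.12% = 9.12%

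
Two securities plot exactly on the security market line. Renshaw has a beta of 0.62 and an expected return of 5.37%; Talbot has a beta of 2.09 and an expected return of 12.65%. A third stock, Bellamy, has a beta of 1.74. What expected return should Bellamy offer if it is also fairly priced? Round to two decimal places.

10.92%

MRP (SML slope) = (12.65% − 5.37%) / (2.09 − 0.62) = 7.28% / 1.47 = 4.9524%
R_f (intercept) = 5.37% − 0.62 × 4.9524% = 2.2995%
E(R_Bellamy) = R_f + β × MRP = 2.2995% + 1.74 × 4.9524% = 10.92%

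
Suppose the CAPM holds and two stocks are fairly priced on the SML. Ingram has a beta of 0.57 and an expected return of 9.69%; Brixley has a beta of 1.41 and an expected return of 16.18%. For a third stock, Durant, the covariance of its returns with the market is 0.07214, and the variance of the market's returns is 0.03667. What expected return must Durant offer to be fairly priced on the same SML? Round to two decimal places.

MRP = (16.18% − 9.69%) / (1.41 − 0.57) = 7.7262%
R_f = 9.69% − 0.57 × 7.7262% = 5.2861%
β_Durant = Cov / Var(R_m) = 0.07214 / 0.03667 = 1.9673
E(R_Durant) = R_f + β × MRP = 5.2861% + 1.9673 × 7.7262% = 20.49%

20.49%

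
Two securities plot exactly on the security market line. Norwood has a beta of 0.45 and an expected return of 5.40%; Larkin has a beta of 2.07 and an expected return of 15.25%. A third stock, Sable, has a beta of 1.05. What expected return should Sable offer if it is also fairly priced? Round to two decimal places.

9.05%

MRP (SML slope) = (15.25% − 5.40%) / (2.07 − 0.45) = 9.85% / 1.62 = 6.0802%
R_f (intercept) = 5.40% − 0.45 × 6.0802% = 2.6639%
E(R_Sable) = R_f + β × MRP = 2.6639% + 1.05 × 6.0802% = 9.05%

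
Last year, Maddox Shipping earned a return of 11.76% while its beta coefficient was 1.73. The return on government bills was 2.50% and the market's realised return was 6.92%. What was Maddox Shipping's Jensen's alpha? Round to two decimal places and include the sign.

Market excess return = 6.92% − 2.50% = 4.42%
CAPM benchmark = R_f + β(R_m − R_f) = 2.50% + 1.73 × 4.42% = 10.1466%
α = actual − benchmark = 11.76% − 10.1466% = +1.61%

+1.61%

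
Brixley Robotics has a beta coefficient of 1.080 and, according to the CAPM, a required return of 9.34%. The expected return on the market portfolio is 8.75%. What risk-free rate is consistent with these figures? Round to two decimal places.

1.38%

E(R) = R_f + β(E(R_m) − R_f) = R_f(1 − β) + β·E(R_m)
9.34% = R_f × (1 − 1.080) + 1.080 × 8.75%
9.34% = R_f × -0.080 + 9.45000%
R_f = (9.34% − 9.45000%) / -0.080 = 1.38%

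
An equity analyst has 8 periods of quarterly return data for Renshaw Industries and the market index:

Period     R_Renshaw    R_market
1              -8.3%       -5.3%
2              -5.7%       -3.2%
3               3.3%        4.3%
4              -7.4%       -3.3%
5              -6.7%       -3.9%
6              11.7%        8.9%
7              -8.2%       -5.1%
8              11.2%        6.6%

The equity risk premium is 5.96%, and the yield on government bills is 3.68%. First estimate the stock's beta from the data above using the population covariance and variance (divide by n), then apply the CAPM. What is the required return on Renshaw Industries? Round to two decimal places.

12.57%

Mean R_i = (-8.3 − 5.7 + 3.3 − 7.4 − 6.7 + 11.7 − 8.2 + 11.2) / 8 = -1.2625%
Mean R_m = (-5.3 − 3.2 + 4.3 − 3.3 − 3.9 + 8.9 − 5.1 + 6.6) / 8 = -0.1250%
Σ(R_i − R̄_i)(R_m − R̄_m) = 345.5775  ⇒  Cov = 345.5775 / 8 = 43.1972
Σ(R_m − R̄_m)² = 231.5750  ⇒  Var(R_m) = 231.5750 / 8 = 28.9469
β = Cov / Var(R_m) = 43.1972 / 28.9469 = 1.4923
E(R) = R_f + β × MRP = 3.68% + 1.4923 × 5.96% = 12.57%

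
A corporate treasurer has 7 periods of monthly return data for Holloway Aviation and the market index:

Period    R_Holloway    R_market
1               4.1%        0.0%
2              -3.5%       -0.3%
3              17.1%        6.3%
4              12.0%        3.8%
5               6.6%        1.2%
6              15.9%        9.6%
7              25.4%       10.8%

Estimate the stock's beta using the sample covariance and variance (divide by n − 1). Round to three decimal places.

Mean R_i = (4.1 − 3.5 + 17.1 + 12.0 + 6.6 + 15.9 + 25.4) / 7 = 11.0857%
Mean R_m = (0.0 − 0.3 + 6.3 + 3.8 + 1.2 + 9.6 + 10.8) / 7 = 4.4857%
Σ(R_i − R̄_i)(R_m − R̄_m) = 241.1686  ⇒  Cov = 241.1686 / 6 = 40.1948
Σ(R_m − R̄_m)² = 123.6086  ⇒  Var(R_m) = 123.6086 / 6 = 20.6014
β = Cov / Var(R_m) = 40.1948 / 20.6014 = 1.9511

1.951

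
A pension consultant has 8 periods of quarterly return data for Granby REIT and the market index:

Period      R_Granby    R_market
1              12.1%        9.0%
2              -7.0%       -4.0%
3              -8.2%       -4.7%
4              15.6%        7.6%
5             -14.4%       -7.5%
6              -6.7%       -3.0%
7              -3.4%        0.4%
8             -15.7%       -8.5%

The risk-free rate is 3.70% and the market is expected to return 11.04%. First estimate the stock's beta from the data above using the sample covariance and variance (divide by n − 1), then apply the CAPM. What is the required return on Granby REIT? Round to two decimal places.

Mean R_i = (12.1 − 7.0 − 8.2 + 15.6 − 14.4 − 6.7 − 3.4 − 15.7) / 8 = -3.4625%
Mean R_m = (9.0 − 4.0 − 4.7 + 7.6 − 7.5 − 3.0 + 0.4 − 8.5) / 8 = -1.3375%
Σ(R_i − R̄_i)(R_m − R̄_m) = 517.1413  ⇒  Cov = 517.1413 / 7 = 73.8773
Σ(R_m − R̄_m)² = 300.1988  ⇒  Var(R_m) = 300.1988 / 7 = 42.8855
β = Cov / Var(R_m) = 73.8773 / 42.8855 = 1.7227
MRP = 11.04% − 3.70% = 7.34%
E(R) = R_f + β × MRP = 3.70% + 1.7227 × 7.34% = 16.34%

16.34%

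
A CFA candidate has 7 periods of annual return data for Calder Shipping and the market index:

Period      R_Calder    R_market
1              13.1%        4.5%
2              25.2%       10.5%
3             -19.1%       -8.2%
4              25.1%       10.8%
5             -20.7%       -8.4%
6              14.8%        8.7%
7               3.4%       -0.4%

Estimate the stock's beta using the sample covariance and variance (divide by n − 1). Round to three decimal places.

2.273

Mean R_i = (13.1 + 25.2 − 19.1 + 25.1 − 20.7 + 14.8 + 3.4) / 7 = 5.9714%
Mean R_m = (4.5 + 10.5 − 8.2 + 10.8 − 8.4 + 8.7 − 0.4) / 7 = 2.5000%
Σ(R_i − R̄_i)(R_m − R̄_m) = 948.0300  ⇒  Cov = 948.0300 / 6 = 158.0050
Σ(R_m − R̄_m)² = 417.0400  ⇒  Var(R_m) = 417.0400 / 6 = 69.5067
β = Cov / Var(R_m) = 158.0050 / 69.5067 = 2.2732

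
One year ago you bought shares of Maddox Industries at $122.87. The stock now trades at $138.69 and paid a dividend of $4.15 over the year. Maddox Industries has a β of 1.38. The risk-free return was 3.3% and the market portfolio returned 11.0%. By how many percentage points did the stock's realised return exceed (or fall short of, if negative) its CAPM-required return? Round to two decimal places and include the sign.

Realised HPR = (P1 + D1 − P0) / P0 = (138.69 + 4.15 − 122.87) / 122.87 = 19.97 / 122.87 = 16.2530%
MRP = 11.0% − 3.3% = 7.70%
CAPM required = R_f + β·MRP = 3.3% + 1.38 × 7.7% = 13.9260%
α = realised − required = 16.2530% − 13.9260% = +2.33%

+2.33%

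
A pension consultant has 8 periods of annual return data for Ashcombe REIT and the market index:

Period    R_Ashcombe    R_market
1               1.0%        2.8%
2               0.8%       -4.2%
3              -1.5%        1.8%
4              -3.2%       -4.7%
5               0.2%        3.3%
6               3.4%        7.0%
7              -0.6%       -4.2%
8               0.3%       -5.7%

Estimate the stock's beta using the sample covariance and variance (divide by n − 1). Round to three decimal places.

Mean R_i = (1.0 + 0.8 − 1.5 − 3.2 + 0.2 + 3.4 − 0.6 + 0.3) / 8 = 0.0500%
Mean R_m = (2.8 − 4.2 + 1.8 − 4.7 + 3.3 + 7.0 − 4.2 − 5.7) / 8 = -0.4875%
Σ(R_i − R̄_i)(R_m − R̄_m) = 37.2450  ⇒  Cov = 37.2450 / 7 = 5.3207
Σ(R_m − R̄_m)² = 158.9288  ⇒  Var(R_m) = 158.9288 / 7 = 22.7041
β = Cov / Var(R_m) = 5.3207 / 22.7041 = 0.2343

0.234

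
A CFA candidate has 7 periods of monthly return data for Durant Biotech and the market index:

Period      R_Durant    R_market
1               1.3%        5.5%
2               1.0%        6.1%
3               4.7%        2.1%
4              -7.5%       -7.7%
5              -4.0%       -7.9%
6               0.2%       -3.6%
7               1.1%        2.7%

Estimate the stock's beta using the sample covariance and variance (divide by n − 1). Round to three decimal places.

Mean R_i = (1.3 + 1.0 + 4.7 − 7.5 − 4.0 + 0.2 + 1.1) / 7 = -0.4571%
Mean R_m = (5.5 + 6.1 + 2.1 − 7.7 − 7.9 − 3.6 + 2.7) / 7 = -0.4000%
Σ(R_i − R̄_i)(R_m − R̄_m) = 113.4400  ⇒  Cov = 113.4400 / 6 = 18.9067
Σ(R_m − R̄_m)² = 212.7000  ⇒  Var(R_m) = 212.7000 / 6 = 35.4500
β = Cov / Var(R_m) = 18.9067 / 35.4500 = 0.5333

0.533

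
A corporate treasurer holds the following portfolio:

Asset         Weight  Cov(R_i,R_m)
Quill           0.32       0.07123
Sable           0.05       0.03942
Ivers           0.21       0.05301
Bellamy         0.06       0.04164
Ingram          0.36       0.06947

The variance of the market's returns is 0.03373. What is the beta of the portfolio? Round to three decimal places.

β_Quill = 0.07123 / 0.03373 = 2.1118
β_Sable = 0.03942 / 0.03373 = 1.1687
β_Ivers = 0.05301 / 0.03373 = 1.5716
β_Bellamy = 0.04164 / 0.03373 = 1.2345
β_Ingram = 0.06947 / 0.03373 = 2.0596
β_P = Σ w_i β_i = 0.32×2.1118 + 0.05×1.1687 + 0.21×1.5716 + 0.06×1.2345 + 0.36×2.0596 = 1.8798

1.880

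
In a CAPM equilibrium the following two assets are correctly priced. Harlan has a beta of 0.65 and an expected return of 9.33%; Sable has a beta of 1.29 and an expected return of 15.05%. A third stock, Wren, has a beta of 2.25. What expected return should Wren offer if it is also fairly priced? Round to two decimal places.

23.63%

MRP (SML slope) = (15.05% − 9.33%) / (1.29 − 0.65) = 5.72% / 0.64 = 8.9375%
R_f (intercept) = 9.33% − 0.65 × 8.9375% = 3.5206%
E(R_Wren) = R_f + β × MRP = 3.5206% + 2.25 × 8.9375% = 23.63%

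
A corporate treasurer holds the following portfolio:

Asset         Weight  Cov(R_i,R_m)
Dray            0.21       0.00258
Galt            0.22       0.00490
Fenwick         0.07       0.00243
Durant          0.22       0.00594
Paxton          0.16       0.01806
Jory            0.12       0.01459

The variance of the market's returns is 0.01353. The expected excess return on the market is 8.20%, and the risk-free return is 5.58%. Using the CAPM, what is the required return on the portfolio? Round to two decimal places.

β_Dray = 0.00258 / 0.01353 = 0.1907
β_Galt = 0.00490 / 0.01353 = 0.3622
β_Fenwick = 0.00243 / 0.01353 = 0.1796
β_Durant = 0.00594 / 0.01353 = 0.4390
β_Paxton = 0.01806 / 0.01353 = 1.3348
β_Jory = 0.01459 / 0.01353 = 1.0783
β_P = Σ w_i β_i = 0.21×0.1907 + 0.22×0.3622 + 0.07×0.1796 + 0.22×0.4390 + 0.16×1.3348 + 0.12×1.0783 = 0.5718
E(R_P) = R_f + β_P × MRP = 5.58% + 0.5718 × 8.20% = 10.27%

10.27%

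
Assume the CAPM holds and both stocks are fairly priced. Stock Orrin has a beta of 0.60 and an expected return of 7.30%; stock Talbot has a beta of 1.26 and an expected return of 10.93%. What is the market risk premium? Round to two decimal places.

Both satisfy E(R) = R_f + β·MRP, so the slope of the SML is
MRP = (10.93% − 7.30%) / (1.26 − 0.60) = 3.63% / 0.66 = 5.5000%

5.50%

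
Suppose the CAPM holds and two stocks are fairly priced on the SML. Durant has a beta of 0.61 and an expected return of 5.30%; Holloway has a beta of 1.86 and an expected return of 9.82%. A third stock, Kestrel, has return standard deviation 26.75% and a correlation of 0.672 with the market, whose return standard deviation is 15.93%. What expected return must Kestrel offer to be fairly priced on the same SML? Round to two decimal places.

7.17%

MRP = (9.82% − 5.30%) / (1.86 − 0.61) = 3.6160%
R_f = 5.30% − 0.61 × 3.6160% = 3.0942%
β_Kestrel = ρ·σ_i/σ_m = 0.672 × 26.75 / 15.93 = 1.1284
E(R_Kestrel) = R_f + β × MRP = 3.0942% + 1.1284 × 3.6160% = 7.17%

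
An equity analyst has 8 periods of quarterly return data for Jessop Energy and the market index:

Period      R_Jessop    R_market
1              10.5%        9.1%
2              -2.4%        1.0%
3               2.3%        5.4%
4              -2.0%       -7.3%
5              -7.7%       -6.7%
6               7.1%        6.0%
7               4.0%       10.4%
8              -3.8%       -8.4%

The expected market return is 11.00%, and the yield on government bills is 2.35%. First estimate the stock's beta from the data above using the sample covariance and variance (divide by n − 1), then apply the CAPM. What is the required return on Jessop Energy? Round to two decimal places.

8.16%

Mean R_i = (10.5 − 2.4 + 2.3 − 2.0 − 7.7 + 7.1 + 4.0 − 3.8) / 8 = 1.0000%
Mean R_m = (9.1 + 1.0 + 5.4 − 7.3 − 6.7 + 6.0 + 10.4 − 8.4) / 8 = 1.1875%
Σ(R_i − R̄_i)(R_m − R̄_m) = 278.3800  ⇒  Cov = 278.3800 / 7 = 39.7686
Σ(R_m − R̄_m)² = 414.5888  ⇒  Var(R_m) = 414.5888 / 7 = 59.2270
β = Cov / Var(R_m) = 39.7686 / 59.2270 = 0.6715
MRP = 11.00% − 2.35% = 8.65%
E(R) = R_f + β × MRP = 2.35% + 0.6715 × 8.65% = 8.16%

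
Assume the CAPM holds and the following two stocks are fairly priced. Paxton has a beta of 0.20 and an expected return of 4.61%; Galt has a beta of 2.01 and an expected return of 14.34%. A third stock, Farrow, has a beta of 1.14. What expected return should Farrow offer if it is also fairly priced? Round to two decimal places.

9.66%

MRP (SML slope) = (14.34% − 4.61%) / (2.01 − 0.20) = 9.73% / 1.81 = 5.3757%
R_f (intercept) = 4.61% − 0.20 × 5.3757% = 3.5349%
E(R_Farrow) = R_f + β × MRP = 3.5349% + 1.14 × 5.3757% = 9.66%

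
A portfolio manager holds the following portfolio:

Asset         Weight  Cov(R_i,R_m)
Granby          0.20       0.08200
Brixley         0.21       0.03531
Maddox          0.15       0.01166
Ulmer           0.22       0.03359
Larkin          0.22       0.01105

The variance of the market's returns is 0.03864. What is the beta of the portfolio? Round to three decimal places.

β_Granby = 0.08200 / 0.03864 = 2.1222
β_Brixley = 0.03531 / 0.03864 = 0.9138
β_Maddox = 0.01166 / 0.03864 = 0.3018
β_Ulmer = 0.03359 / 0.03864 = 0.8693
β_Larkin = 0.01105 / 0.03864 = 0.2860
β_P = Σ w_i β_i = 0.20×2.1222 + 0.21×0.9138 + 0.15×0.3018 + 0.22×0.8693 + 0.22×0.2860 = 0.9158

0.916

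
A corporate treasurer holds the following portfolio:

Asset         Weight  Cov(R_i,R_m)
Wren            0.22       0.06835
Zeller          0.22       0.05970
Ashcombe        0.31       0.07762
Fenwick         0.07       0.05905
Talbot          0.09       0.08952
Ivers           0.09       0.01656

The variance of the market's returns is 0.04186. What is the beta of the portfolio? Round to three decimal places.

β_Wren = 0.06835 / 0.04186 = 1.6328
β_Zeller = 0.05970 / 0.04186 = 1.4262
β_Ashcombe = 0.07762 / 0.04186 = 1.8543
β_Fenwick = 0.05905 / 0.04186 = 1.4107
β_Talbot = 0.08952 / 0.04186 = 2.1386
β_Ivers = 0.01656 / 0.04186 = 0.3956
β_P = Σ w_i β_i = 0.22×1.6328 + 0.22×1.4262 + 0.31×1.8543 + 0.07×1.4107 + 0.09×2.1386 + 0.09×0.3956 = 1.5746

1.575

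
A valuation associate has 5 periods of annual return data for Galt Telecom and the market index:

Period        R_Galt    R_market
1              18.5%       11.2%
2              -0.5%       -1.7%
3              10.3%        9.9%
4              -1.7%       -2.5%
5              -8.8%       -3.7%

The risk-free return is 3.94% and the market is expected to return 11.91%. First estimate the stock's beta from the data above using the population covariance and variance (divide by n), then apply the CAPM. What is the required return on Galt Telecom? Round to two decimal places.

15.24%

Mean R_i = (18.5 − 0.5 + 10.3 − 1.7 − 8.8) / 5 = 3.5600%
Mean R_m = (11.2 − 1.7 + 9.9 − 2.5 − 3.7) / 5 = 2.6400%
Σ(R_i − R̄_i)(R_m − R̄_m) = 299.8380  ⇒  Cov = 299.8380 / 5 = 59.9676
Σ(R_m − R̄_m)² = 211.4320  ⇒  Var(R_m) = 211.4320 / 5 = 42.2864
β = Cov / Var(R_m) = 59.9676 / 42.2864 = 1.4181
MRP = 11.91% − 3.94% = 7.97%
E(R) = R_f + β × MRP = 3.94% + 1.4181 × 7.97% = 15.24%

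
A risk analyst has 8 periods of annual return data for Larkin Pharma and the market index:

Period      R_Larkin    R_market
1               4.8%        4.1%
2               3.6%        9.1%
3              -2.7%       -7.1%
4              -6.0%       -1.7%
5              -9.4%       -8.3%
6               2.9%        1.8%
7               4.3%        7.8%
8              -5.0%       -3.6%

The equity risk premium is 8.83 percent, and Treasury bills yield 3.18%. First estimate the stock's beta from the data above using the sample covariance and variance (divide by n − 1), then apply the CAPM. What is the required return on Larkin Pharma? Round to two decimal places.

Mean R_i = (4.8 + 3.6 − 2.7 − 6.0 − 9.4 + 2.9 + 4.3 − 5.0) / 8 = -0.9375%
Mean R_m = (4.1 + 9.1 − 7.1 − 1.7 − 8.3 + 1.8 + 7.8 − 3.6) / 8 = 0.2625%
Σ(R_i − R̄_i)(R_m − R̄_m) = 218.5588  ⇒  Cov = 218.5588 / 7 = 31.2227
Σ(R_m − R̄_m)² = 298.2988  ⇒  Var(R_m) = 298.2988 / 7 = 42.6141
β = Cov / Var(R_m) = 31.2227 / 42.6141 = 0.7327
E(R) = R_f + β × MRP = 3.18% + 0.7327 × 8.83% = 9.65%

9.65%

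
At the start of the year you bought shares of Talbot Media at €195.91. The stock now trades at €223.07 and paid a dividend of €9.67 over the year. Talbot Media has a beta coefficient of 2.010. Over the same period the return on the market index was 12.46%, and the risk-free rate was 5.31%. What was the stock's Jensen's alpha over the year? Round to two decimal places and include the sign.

-0.88%

Realised HPR = (P1 + D1 − P0) / P0 = (223.07 + 9.67 − 195.91) / 195.91 = 36.83 / 195.91 = 18.7994%
MRP = 12.46% − 5.31% = 7.15%
CAPM required = R_f + β·MRP = 5.31% + 2.010 × 7.15% = 19.68150%
α = realised − required = 18.7994% − 19.68150% = -0.88%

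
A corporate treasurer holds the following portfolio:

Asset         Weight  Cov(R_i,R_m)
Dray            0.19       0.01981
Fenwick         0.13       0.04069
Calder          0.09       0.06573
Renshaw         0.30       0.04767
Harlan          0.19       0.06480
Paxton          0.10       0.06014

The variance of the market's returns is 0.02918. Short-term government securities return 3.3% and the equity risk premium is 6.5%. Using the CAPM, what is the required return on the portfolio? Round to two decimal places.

β_Dray = 0.01981 / 0.02918 = 0.6789
β_Fenwick = 0.04069 / 0.02918 = 1.3944
β_Calder = 0.06573 / 0.02918 = 2.2526
β_Renshaw = 0.04767 / 0.02918 = 1.6337
β_Harlan = 0.06480 / 0.02918 = 2.2207
β_Paxton = 0.06014 / 0.02918 = 2.0610
β_P = Σ w_i β_i = 0.19×0.6789 + 0.13×1.3944 + 0.09×2.2526 + 0.30×1.6337 + 0.19×2.2207 + 0.10×2.0610 = 1.6311
E(R_P) = R_f + β_P × MRP = 3.3% + 1.6311 × 6.5% = 13.90%

13.90%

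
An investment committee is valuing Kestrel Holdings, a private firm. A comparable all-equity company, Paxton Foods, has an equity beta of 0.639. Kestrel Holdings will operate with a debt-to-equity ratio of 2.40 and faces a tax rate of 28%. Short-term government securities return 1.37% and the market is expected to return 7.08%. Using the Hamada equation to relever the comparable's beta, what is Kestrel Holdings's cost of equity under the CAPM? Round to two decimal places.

β_L = β_U × [1 + (1 − t)(D/E)] = 0.639 × [1 + (1 − 0.28) × 2.40]
    = 0.639 × [1 + 0.72 × 2.40] = 0.639 × 2.7280 = 1.7432
MRP = 7.08% − 1.37% = 5.71%
E(R) = R_f + β_L × MRP = 1.37% + 1.7432 × 5.71% = 11.32%

11.32%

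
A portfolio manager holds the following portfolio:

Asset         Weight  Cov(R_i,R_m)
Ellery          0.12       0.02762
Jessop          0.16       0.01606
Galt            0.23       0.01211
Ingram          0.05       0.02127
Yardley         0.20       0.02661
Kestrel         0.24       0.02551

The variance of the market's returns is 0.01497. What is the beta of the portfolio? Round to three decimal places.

β_Ellery = 0.02762 / 0.01497 = 1.8450
β_Jessop = 0.01606 / 0.01497 = 1.0728
β_Galt = 0.01211 / 0.01497 = 0.8090
β_Ingram = 0.02127 / 0.01497 = 1.4208
β_Yardley = 0.02661 / 0.01497 = 1.7776
β_Kestrel = 0.02551 / 0.01497 = 1.7041
β_P = Σ w_i β_i = 0.12×1.8450 + 0.16×1.0728 + 0.23×0.8090 + 0.05×1.4208 + 0.20×1.7776 + 0.24×1.7041 = 1.4147

1.415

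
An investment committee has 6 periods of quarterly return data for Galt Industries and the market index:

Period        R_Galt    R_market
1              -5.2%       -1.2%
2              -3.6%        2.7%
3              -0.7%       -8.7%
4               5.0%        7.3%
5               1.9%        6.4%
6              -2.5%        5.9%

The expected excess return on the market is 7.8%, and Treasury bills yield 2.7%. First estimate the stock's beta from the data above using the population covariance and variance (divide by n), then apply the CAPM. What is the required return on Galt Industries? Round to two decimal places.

Mean R_i = (-5.2 − 3.6 − 0.7 + 5.0 + 1.9 − 2.5) / 6 = -0.8500%
Mean R_m = (-1.2 + 2.7 − 8.7 + 7.3 + 6.4 + 5.9) / 6 = 2.0667%
Σ(R_i − R̄_i)(R_m − R̄_m) = 47.0600  ⇒  Cov = 47.0600 / 6 = 7.8433
Σ(R_m − R̄_m)² = 187.8533  ⇒  Var(R_m) = 187.8533 / 6 = 31.3089
β = Cov / Var(R_m) = 7.8433 / 31.3089 = 0.2505
E(R) = R_f + β × MRP = 2.7% + 0.2505 × 7.8% = 4.65%

4.65%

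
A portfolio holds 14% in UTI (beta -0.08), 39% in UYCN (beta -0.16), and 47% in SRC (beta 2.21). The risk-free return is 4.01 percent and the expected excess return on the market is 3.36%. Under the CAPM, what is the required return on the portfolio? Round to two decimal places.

β_P = Σ w_i β_i = 0.14×-0.08 + 0.39×-0.16 + 0.47×2.21 = 0.9651
E(R_P) = R_f + β_P × MRP = 4.01% + 0.9651 × 3.36% = 7.25%

7.25%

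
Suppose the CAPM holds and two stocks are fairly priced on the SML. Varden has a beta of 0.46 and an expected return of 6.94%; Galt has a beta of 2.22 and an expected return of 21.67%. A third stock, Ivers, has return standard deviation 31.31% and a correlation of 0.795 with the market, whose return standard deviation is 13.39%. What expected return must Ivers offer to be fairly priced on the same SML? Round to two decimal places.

MRP = (21.67% − 6.94%) / (2.22 − 0.46) = 8.3693%
R_f = 6.94% − 0.46 × 8.3693% = 3.0901%
β_Ivers = ρ·σ_i/σ_m = 0.795 × 31.31 / 13.39 = 1.8590
E(R_Ivers) = R_f + β × MRP = 3.0901% + 1.8590 × 8.3693% = 18.65%

18.65%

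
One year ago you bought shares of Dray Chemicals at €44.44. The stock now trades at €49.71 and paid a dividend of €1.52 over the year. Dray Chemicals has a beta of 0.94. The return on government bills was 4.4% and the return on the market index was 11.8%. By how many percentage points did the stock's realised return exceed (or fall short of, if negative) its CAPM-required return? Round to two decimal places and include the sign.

+3.92%

Realised HPR = (P1 + D1 − P0) / P0 = (49.71 + 1.52 − 44.44) / 44.44 = 6.79 / 44.44 = 15.2790%
MRP = 11.8% − 4.4% = 7.40%
CAPM required = R_f + β·MRP = 4.4% + 0.94 × 7.4% = 11.3560%
α = realised − required = 15.2790% − 11.3560% = +3.92%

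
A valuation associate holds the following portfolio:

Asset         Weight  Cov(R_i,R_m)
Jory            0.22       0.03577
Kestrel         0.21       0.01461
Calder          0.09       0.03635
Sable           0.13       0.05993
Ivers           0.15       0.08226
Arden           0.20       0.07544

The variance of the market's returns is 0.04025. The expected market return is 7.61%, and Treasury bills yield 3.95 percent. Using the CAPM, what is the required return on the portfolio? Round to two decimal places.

β_Jory = 0.03577 / 0.04025 = 0.8887
β_Kestrel = 0.01461 / 0.04025 = 0.3630
β_Calder = 0.03635 / 0.04025 = 0.9031
β_Sable = 0.05993 / 0.04025 = 1.4889
β_Ivers = 0.08226 / 0.04025 = 2.0437
β_Arden = 0.07544 / 0.04025 = 1.8743
β_P = Σ w_i β_i = 0.22×0.8887 + 0.21×0.3630 + 0.09×0.9031 + 0.13×1.4889 + 0.15×2.0437 + 0.20×1.8743 = 1.2280
MRP = 7.61% − 3.95% = 3.66%
E(R_P) = R_f + β_P × MRP = 3.95% + 1.2280 × 3.66% = 8.44%

8.44%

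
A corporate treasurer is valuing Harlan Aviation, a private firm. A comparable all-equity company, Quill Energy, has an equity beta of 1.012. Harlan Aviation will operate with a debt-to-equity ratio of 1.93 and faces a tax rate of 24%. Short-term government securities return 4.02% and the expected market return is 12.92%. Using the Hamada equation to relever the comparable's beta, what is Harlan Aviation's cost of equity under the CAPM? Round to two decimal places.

β_L = β_U × [1 + (1 − t)(D/E)] = 1.012 × [1 + (1 − 0.24) × 1.93]
    = 1.012 × [1 + 0.76 × 1.93] = 1.012 × 2.4668 = 2.4964
MRP = 12.92% − 4.02% = 8.90%
E(R) = R_f + β_L × MRP = 4.02% + 2.4964 × 8.90% = 26.24%

26.24%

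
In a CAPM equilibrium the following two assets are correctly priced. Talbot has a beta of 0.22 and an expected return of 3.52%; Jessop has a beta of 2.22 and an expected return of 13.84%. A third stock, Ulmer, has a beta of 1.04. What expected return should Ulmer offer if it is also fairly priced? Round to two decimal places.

MRP (SML slope) = (13.84% − 3.52%) / (2.22 − 0.22) = 10.32% / 2.00 = 5.1600%
R_f (intercept) = 3.52% − 0.22 × 5.1600% = 2.3848%
E(R_Ulmer) = R_f + β × MRP = 2.3848% + 1.04 × 5.1600% = 7.75%

7.75%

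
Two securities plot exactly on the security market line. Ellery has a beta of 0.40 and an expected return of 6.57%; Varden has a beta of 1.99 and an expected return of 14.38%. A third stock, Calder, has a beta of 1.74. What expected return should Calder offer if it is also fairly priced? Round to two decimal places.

MRP (SML slope) = (14.38% − 6.57%) / (1.99 − 0.40) = 7.81% / 1.59 = 4.9119%
R_f (intercept) = 6.57% − 0.40 × 4.9119% = 4.6052%
E(R_Calder) = R_f + β × MRP = 4.6052% + 1.74 × 4.9119% = 13.15%

13.15%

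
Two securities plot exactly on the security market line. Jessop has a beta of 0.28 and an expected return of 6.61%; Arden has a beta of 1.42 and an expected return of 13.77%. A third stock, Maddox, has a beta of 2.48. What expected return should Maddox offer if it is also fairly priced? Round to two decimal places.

MRP (SML slope) = (13.77% − 6.61%) / (1.42 − 0.28) = 7.16% / 1.14 = 6.2807%
R_f (intercept) = 6.61% − 0.28 × 6.2807% = 4.8514%
E(R_Maddox) = R_f + β × MRP = 4.8514% + 2.48 × 6.2807% = 20.43%

20.43%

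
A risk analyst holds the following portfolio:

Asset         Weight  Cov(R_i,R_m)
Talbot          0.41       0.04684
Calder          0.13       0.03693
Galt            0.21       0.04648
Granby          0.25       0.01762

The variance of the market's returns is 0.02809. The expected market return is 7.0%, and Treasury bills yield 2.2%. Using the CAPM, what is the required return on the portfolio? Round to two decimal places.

β_Talbot = 0.04684 / 0.02809 = 1.6675
β_Calder = 0.03693 / 0.02809 = 1.3147
β_Galt = 0.04648 / 0.02809 = 1.6547
β_Granby = 0.01762 / 0.02809 = 0.6273
β_P = Σ w_i β_i = 0.41×1.6675 + 0.13×1.3147 + 0.21×1.6547 + 0.25×0.6273 = 1.3589
MRP = 7.0% − 2.2% = 4.80%
E(R_P) = R_f + β_P × MRP = 2.2% + 1.3589 × 4.8% = 8.72%

8.72%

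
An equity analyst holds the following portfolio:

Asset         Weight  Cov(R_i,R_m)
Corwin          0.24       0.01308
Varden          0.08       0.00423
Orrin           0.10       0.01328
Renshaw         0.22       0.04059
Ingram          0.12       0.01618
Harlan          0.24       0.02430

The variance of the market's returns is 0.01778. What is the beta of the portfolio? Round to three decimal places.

1.210

β_Corwin = 0.01308 / 0.01778 = 0.7357
β_Varden = 0.00423 / 0.01778 = 0.2379
β_Orrin = 0.01328 / 0.01778 = 0.7469
β_Renshaw = 0.04059 / 0.01778 = 2.2829
β_Ingram = 0.01618 / 0.01778 = 0.9100
β_Harlan = 0.02430 / 0.01778 = 1.3667
β_P = Σ w_i β_i = 0.24×0.7357 + 0.08×0.2379 + 0.10×0.7469 + 0.22×2.2829 + 0.12×0.9100 + 0.24×1.3667 = 1.2097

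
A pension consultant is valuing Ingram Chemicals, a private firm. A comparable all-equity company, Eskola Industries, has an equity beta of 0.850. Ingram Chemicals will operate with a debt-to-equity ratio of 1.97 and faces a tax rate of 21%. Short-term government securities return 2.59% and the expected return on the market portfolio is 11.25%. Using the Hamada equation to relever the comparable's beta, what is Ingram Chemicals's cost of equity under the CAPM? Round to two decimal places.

β_L = β_U × [1 + (1 − t)(D/E)] = 0.850 × [1 + (1 − 0.21) × 1.97]
    = 0.850 × [1 + 0.79 × 1.97] = 0.850 × 2.5563 = 2.1729
MRP = 11.25% − 2.59% = 8.66%
E(R) = R_f + β_L × MRP = 2.59% + 2.1729 × 8.66% = 21.41%

21.41%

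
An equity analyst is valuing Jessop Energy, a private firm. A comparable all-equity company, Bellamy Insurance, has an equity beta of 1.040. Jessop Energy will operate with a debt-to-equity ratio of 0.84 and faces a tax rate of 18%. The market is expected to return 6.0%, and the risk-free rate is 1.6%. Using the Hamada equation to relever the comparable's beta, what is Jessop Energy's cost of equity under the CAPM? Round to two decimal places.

9.33%

β_L = β_U × [1 + (1 − t)(D/E)] = 1.040 × [1 + (1 − 0.18) × 0.84]
    = 1.040 × [1 + 0.82 × 0.84] = 1.040 × 1.6888 = 1.7564
MRP = 6.0% − 1.6% = 4.40%
E(R) = R_f + β_L × MRP = 1.6% + 1.7564 × 4.4% = 9.33%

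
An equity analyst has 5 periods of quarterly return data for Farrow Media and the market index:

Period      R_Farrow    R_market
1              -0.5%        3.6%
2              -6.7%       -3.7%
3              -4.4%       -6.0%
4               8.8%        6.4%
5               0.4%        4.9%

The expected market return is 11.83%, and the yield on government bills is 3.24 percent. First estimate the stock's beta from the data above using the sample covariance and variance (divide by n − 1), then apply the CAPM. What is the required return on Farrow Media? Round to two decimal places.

10.98%

Mean R_i = (-0.5 − 6.7 − 4.4 + 8.8 + 0.4) / 5 = -0.4800%
Mean R_m = (3.6 − 3.7 − 6.0 + 6.4 + 4.9) / 5 = 1.0400%
Σ(R_i − R̄_i)(R_m − R̄_m) = 110.1660  ⇒  Cov = 110.1660 / 4 = 27.5415
Σ(R_m − R̄_m)² = 122.2120  ⇒  Var(R_m) = 122.2120 / 4 = 30.5530
β = Cov / Var(R_m) = 27.5415 / 30.5530 = 0.9014
MRP = 11.83% − 3.24% = 8.59%
E(R) = R_f + β × MRP = 3.24% + 0.9014 × 8.59% = 10.98%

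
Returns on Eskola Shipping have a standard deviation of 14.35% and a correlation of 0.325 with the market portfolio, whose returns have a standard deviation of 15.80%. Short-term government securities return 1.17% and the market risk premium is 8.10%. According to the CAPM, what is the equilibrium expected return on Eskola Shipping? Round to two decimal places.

β = ρ × σ_i / σ_m = 0.325 × 14.35% / 15.80% = 0.2952
E(R) = 1.17% + 0.2952 × 8.10% = 3.56%

3.56%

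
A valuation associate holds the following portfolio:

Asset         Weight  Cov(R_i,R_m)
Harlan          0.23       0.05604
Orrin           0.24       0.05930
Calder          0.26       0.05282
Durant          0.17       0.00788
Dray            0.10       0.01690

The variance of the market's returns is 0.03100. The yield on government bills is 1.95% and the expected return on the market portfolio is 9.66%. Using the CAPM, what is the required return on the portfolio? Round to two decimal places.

12.86%

β_Harlan = 0.05604 / 0.03100 = 1.8077
β_Orrin = 0.05930 / 0.03100 = 1.9129
β_Calder = 0.05282 / 0.03100 = 1.7039
β_Durant = 0.00788 / 0.03100 = 0.2542
β_Dray = 0.01690 / 0.03100 = 0.5452
β_P = Σ w_i β_i = 0.23×1.8077 + 0.24×1.9129 + 0.26×1.7039 + 0.17×0.2542 + 0.10×0.5452 = 1.4156
MRP = 9.66% − 1.95% = 7.71%
E(R_P) = R_f + β_P × MRP = 1.95% + 1.4156 × 7.71% = 12.86%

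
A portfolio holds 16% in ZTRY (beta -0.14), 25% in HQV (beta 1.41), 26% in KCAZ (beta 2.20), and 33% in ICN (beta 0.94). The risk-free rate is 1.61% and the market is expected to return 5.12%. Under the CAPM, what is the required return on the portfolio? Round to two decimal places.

5.87%

β_P = Σ w_i β_i = 0.16×-0.14 + 0.25×1.41 + 0.26×2.20 + 0.33×0.94 = 1.2123
MRP = 5.12% − 1.61% = 3.51%
E(R_P) = R_f + β_P × MRP = 1.61% + 1.2123 × 3.51% = 5.87%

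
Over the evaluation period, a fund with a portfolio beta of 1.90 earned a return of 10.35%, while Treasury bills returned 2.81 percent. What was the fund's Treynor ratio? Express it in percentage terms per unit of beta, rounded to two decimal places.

3.97%

Treynor = (R_P − R_f) / β_P = (10.35% − 2.81%) / 1.9000 = 7.54% / 1.9000 = 3.97%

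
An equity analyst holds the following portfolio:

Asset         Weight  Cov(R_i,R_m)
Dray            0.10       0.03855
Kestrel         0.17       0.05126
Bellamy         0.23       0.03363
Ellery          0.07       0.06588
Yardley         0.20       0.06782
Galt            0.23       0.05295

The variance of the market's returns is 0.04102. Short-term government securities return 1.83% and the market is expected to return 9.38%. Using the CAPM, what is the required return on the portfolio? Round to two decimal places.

β_Dray = 0.03855 / 0.04102 = 0.9398
β_Kestrel = 0.05126 / 0.04102 = 1.2496
β_Bellamy = 0.03363 / 0.04102 = 0.8198
β_Ellery = 0.06588 / 0.04102 = 1.6060
β_Yardley = 0.06782 / 0.04102 = 1.6533
β_Galt = 0.05295 / 0.04102 = 1.2908
β_P = Σ w_i β_i = 0.10×0.9398 + 0.17×1.2496 + 0.23×0.8198 + 0.07×1.6060 + 0.20×1.6533 + 0.23×1.2908 = 1.2349
MRP = 9.38% − 1.83% = 7.55%
E(R_P) = R_f + β_P × MRP = 1.83% + 1.2349 × 7.55% = 11.15%

11.15%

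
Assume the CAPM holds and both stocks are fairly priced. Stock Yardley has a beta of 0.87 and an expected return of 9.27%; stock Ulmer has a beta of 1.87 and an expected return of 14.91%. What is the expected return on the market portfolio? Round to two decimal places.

10.00%

Both satisfy E(R) = R_f + β·MRP, so the slope of the SML is
MRP = (14.91% − 9.27%) / (1.87 − 0.87) = 5.64% / 1.00 = 5.6400%
R_f = E(R_Yardley) − β_Yardley·MRP = 9.27% − 0.87 × 5.6400% = 4.3632%
E(R_m) = R_f + MRP = 4.3632% + 5.6400% = 10.00%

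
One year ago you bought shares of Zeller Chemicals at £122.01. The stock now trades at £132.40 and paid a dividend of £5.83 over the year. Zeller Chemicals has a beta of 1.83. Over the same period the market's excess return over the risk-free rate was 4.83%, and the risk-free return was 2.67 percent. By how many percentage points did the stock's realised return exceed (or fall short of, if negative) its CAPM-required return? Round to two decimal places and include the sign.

+1.79%

Realised HPR = (P1 + D1 − P0) / P0 = (132.40 + 5.83 − 122.01) / 122.01 = 16.22 / 122.01 = 13.2940%
CAPM required = R_f + β·MRP = 2.67% + 1.83 × 4.83% = 11.5089%
α = realised − required = 13.2940% − 11.5089% = +1.79%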